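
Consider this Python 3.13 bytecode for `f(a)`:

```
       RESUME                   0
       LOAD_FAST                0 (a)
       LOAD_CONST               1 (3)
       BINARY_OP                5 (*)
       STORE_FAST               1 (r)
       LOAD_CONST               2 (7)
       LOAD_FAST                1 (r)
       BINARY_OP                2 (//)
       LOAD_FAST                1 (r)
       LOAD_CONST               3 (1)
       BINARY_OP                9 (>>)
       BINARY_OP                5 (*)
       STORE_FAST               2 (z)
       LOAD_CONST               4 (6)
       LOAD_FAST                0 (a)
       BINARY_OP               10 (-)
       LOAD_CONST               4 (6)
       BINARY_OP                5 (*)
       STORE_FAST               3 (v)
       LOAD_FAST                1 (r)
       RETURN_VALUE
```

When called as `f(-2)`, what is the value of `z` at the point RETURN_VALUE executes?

LOAD_FAST a → push -2. Stack: [-2]
LOAD_CONST → push 3. Stack: [-2, 3]
BINARY_OP * → -2 * 3 = -6. Stack: [-6]
STORE_FAST r → r=-6. Stack: []
LOAD_CONST → push 7. Stack: [7]
LOAD_FAST r → push -6. Stack: [7, -6]
BINARY_OP // → 7 // -6 = -2. Stack: [-2]
LOAD_FAST r → push -6. Stack: [-2, -6]
LOAD_CONST → push 1. Stack: [-2, -6, 1]
BINARY_OP >> → -6 >> 1 = -3. Stack: [-2, -3]
BINARY_OP * → -2 * -3 = 6. Stack: [6]
STORE_FAST z → z=6. Stack: []
LOAD_CONST → push 6. Stack: [6]
LOAD_FAST a → push -2. Stack: [6, -2]
BINARY_OP - → 6 - -2 = 8. Stack: [8]
LOAD_CONST → push 6. Stack: [8, 6]
BINARY_OP * → 8 * 6 = 48. Stack: [48]
STORE_FAST v → v=48. Stack: []
LOAD_FAST r → push -6. Stack: [-6]
RETURN_VALUE → return -6.

6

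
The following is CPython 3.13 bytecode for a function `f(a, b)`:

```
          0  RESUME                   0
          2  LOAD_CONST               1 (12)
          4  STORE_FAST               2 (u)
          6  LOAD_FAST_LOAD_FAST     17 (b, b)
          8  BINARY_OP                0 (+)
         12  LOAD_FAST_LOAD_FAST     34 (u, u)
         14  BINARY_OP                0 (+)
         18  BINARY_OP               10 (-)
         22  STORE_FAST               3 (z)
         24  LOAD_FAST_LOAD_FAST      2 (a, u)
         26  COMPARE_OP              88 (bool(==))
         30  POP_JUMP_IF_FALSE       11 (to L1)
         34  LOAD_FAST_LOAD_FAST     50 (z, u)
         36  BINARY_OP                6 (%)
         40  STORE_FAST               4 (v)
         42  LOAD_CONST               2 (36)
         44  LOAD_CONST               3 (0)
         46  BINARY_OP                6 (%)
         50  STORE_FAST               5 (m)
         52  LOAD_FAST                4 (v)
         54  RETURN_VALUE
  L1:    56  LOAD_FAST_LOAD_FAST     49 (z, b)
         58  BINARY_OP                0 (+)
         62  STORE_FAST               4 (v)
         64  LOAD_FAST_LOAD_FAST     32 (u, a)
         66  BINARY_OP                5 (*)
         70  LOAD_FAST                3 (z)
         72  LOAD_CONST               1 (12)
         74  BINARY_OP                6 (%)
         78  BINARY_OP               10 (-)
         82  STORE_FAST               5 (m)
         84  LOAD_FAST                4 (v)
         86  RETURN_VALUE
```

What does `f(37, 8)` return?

0

LOAD_CONST → push 12. Stack: [12]
STORE_FAST u → u=12. Stack: []
LOAD_FAST_LOAD_FAST b,b → push 8,8. Stack: [8, 8]
BINARY_OP + → 8 + 8 = 16. Stack: [16]
LOAD_FAST_LOAD_FAST u,u → push 12,12. Stack: [16, 12, 12]
BINARY_OP + → 12 + 12 = 24. Stack: [16, 24]
BINARY_OP - → 16 - 24 = -8. Stack: [-8]
STORE_FAST z → z=-8. Stack: []
LOAD_FAST_LOAD_FAST a,u → push 37,12. Stack: [37, 12]
COMPARE_OP bool(==) → 37 vs 12 = False. Stack: [False]
POP_JUMP_IF_FALSE → pop False; jump. Stack: []
LOAD_FAST_LOAD_FAST z,b → push -8,8. Stack: [-8, 8]
BINARY_OP + → -8 + 8 = 0. Stack: [0]
STORE_FAST v → v=0. Stack: []
LOAD_FAST_LOAD_FAST u,a → push 12,37. Stack: [12, 37]
BINARY_OP * → 12 * 37 = 444. Stack: [444]
LOAD_FAST z → push -8. Stack: [444, -8]
LOAD_CONST → push 12. Stack: [444, -8, 12]
BINARY_OP % → -8 % 12 = 4. Stack: [444, 4]
BINARY_OP - → 444 - 4 = 440. Stack: [440]
STORE_FAST m → m=440. Stack: []
LOAD_FAST v → push 0. Stack: [0]
RETURN_VALUE → return 0.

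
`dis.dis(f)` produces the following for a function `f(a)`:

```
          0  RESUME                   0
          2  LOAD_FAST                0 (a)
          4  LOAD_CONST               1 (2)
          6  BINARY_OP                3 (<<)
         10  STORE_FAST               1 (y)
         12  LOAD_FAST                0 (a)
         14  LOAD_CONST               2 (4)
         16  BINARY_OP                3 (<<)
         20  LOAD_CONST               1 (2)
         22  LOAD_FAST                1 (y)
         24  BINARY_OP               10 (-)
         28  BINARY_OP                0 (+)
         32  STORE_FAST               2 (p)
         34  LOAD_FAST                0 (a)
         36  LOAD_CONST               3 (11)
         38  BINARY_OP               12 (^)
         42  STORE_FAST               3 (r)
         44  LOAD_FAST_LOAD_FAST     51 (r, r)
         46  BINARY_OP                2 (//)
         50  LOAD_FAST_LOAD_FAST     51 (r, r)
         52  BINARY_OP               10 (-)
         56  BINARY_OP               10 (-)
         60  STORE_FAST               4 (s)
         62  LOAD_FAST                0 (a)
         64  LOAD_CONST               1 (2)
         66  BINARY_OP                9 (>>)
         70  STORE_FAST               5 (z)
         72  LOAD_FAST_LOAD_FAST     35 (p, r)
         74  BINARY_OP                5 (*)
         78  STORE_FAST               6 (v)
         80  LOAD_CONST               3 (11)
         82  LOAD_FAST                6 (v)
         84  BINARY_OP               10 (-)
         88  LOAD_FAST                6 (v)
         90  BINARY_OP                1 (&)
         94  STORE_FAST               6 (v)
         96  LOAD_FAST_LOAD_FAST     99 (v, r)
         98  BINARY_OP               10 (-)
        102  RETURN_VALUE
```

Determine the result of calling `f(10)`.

LOAD_FAST a → push 10. Stack: [10]
LOAD_CONST → push 2. Stack: [10, 2]
BINARY_OP << → 10 << 2 = 40. Stack: [40]
STORE_FAST y → y=40. Stack: []
LOAD_FAST a → push 10. Stack: [10]
LOAD_CONST → push 4. Stack: [10, 4]
BINARY_OP << → 10 << 4 = 160. Stack: [160]
LOAD_CONST → push 2. Stack: [160, 2]
LOAD_FAST y → push 40. Stack: [160, 2, 40]
BINARY_OP - → 2 - 40 = -38. Stack: [160, -38]
BINARY_OP + → 160 + -38 = 122. Stack: [122]
STORE_FAST p → p=122. Stack: []
LOAD_FAST a → push 10. Stack: [10]
LOAD_CONST → push 11. Stack: [10, 11]
BINARY_OP ^ → 10 ^ 11 = 1. Stack: [1]
STORE_FAST r → r=1. Stack: []
LOAD_FAST_LOAD_FAST r,r → push 1,1. Stack: [1, 1]
BINARY_OP // → 1 // 1 = 1. Stack: [1]
LOAD_FAST_LOAD_FAST r,r → push 1,1. Stack: [1, 1, 1]
BINARY_OP - → 1 - 1 = 0. Stack: [1, 0]
BINARY_OP - → 1 - 0 = 1. Stack: [1]
STORE_FAST s → s=1. Stack: []
LOAD_FAST a → push 10. Stack: [10]
LOAD_CONST → push 2. Stack: [10, 2]
BINARY_OP >> → 10 >> 2 = 2. Stack: [2]
STORE_FAST z → z=2. Stack: []
LOAD_FAST_LOAD_FAST p,r → push 122,1. Stack: [122, 1]
BINARY_OP * → 122 * 1 = 122. Stack: [122]
STORE_FAST v → v=122. Stack: []
LOAD_CONST → push 11. Stack: [11]
LOAD_FAST v → push 122. Stack: [11, 122]
BINARY_OP - → 11 - 122 = -111. Stack: [-111]
LOAD_FAST v → push 122. Stack: [-111, 122]
BINARY_OP & → -111 & 122 = 16. Stack: [16]
STORE_FAST v → v=16. Stack: []
LOAD_FAST_LOAD_FAST v,r → push 16,1. Stack: [16, 1]
BINARY_OP - → 16 - 1 = 15. Stack: [15]
RETURN_VALUE → return 15.

15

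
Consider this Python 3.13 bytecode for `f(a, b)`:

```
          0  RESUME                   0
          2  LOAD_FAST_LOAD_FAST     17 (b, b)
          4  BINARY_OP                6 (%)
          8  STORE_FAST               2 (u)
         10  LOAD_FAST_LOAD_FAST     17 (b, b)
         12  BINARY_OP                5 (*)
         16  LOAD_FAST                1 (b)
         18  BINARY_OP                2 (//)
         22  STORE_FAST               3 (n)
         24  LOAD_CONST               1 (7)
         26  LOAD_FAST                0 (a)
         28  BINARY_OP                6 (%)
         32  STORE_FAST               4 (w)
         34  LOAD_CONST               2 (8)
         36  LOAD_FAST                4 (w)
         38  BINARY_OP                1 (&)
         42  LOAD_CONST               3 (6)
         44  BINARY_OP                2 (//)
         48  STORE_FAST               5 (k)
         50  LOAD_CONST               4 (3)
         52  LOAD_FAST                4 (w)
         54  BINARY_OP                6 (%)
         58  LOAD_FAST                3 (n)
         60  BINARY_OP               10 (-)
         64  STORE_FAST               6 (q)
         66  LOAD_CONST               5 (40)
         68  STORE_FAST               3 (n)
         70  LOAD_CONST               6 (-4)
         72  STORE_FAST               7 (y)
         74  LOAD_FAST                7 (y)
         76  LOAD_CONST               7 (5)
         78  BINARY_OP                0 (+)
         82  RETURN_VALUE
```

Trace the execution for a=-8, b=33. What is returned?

1

LOAD_FAST_LOAD_FAST b,b → push 33,33. Stack: [33, 33]
BINARY_OP % → 33 % 33 = 0. Stack: [0]
STORE_FAST u → u=0. Stack: []
LOAD_FAST_LOAD_FAST b,b → push 33,33. Stack: [33, 33]
BINARY_OP * → 33 * 33 = 1089. Stack: [1089]
LOAD_FAST b → push 33. Stack: [1089, 33]
BINARY_OP // → 1089 // 33 = 33. Stack: [33]
STORE_FAST n → n=33. Stack: []
LOAD_CONST → push 7. Stack: [7]
LOAD_FAST a → push -8. Stack: [7, -8]
BINARY_OP % → 7 % -8 = -1. Stack: [-1]
STORE_FAST w → w=-1. Stack: []
LOAD_CONST → push 8. Stack: [8]
LOAD_FAST w → push -1. Stack: [8, -1]
BINARY_OP & → 8 & -1 = 8. Stack: [8]
LOAD_CONST → push 6. Stack: [8, 6]
BINARY_OP // → 8 // 6 = 1. Stack: [1]
STORE_FAST k → k=1. Stack: []
LOAD_CONST → push 3. Stack: [3]
LOAD_FAST w → push -1. Stack: [3, -1]
BINARY_OP % → 3 % -1 = 0. Stack: [0]
LOAD_FAST n → push 33. Stack: [0, 33]
BINARY_OP - → 0 - 33 = -33. Stack: [-33]
STORE_FAST q → q=-33. Stack: []
LOAD_CONST → push 40. Stack: [40]
STORE_FAST n → n=40. Stack: []
LOAD_CONST → push -4. Stack: [-4]
STORE_FAST y → y=-4. Stack: []
LOAD_FAST y → push -4. Stack: [-4]
LOAD_CONST → push 5. Stack: [-4, 5]
BINARY_OP + → -4 + 5 = 1. Stack: [1]
RETURN_VALUE → return 1.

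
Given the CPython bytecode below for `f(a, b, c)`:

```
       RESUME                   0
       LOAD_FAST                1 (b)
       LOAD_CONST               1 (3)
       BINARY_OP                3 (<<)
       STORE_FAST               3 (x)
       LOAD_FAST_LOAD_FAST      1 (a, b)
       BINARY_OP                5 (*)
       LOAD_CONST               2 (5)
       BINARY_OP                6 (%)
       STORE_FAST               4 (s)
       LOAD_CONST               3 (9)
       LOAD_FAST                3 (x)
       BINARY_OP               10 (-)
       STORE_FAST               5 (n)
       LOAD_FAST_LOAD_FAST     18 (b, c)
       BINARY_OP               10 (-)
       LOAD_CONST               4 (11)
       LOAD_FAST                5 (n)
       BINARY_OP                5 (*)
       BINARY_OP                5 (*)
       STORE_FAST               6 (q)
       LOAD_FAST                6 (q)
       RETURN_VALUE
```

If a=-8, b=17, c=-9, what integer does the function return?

LOAD_FAST b → push 17. Stack: [17]
LOAD_CONST → push 3. Stack: [17, 3]
BINARY_OP << → 17 << 3 = 136. Stack: [136]
STORE_FAST x → x=136. Stack: []
LOAD_FAST_LOAD_FAST a,b → push -8,17. Stack: [-8, 17]
BINARY_OP * → -8 * 17 = -136. Stack: [-136]
LOAD_CONST → push 5. Stack: [-136, 5]
BINARY_OP % → -136 % 5 = 4. Stack: [4]
STORE_FAST s → s=4. Stack: []
LOAD_CONST → push 9. Stack: [9]
LOAD_FAST x → push 136. Stack: [9, 136]
BINARY_OP - → 9 - 136 = -127. Stack: [-127]
STORE_FAST n → n=-127. Stack: []
LOAD_FAST_LOAD_FAST b,c → push 17,-9. Stack: [17, -9]
BINARY_OP - → 17 - -9 = 26. Stack: [26]
LOAD_CONST → push 11. Stack: [26, 11]
LOAD_FAST n → push -127. Stack: [26, 11, -127]
BINARY_OP * → 11 * -127 = -1397. Stack: [26, -1397]
BINARY_OP * → 26 * -1397 = -36322. Stack: [-36322]
STORE_FAST q → q=-36322. Stack: []
LOAD_FAST q → push -36322. Stack: [-36322]
RETURN_VALUE → return -36322.

-36322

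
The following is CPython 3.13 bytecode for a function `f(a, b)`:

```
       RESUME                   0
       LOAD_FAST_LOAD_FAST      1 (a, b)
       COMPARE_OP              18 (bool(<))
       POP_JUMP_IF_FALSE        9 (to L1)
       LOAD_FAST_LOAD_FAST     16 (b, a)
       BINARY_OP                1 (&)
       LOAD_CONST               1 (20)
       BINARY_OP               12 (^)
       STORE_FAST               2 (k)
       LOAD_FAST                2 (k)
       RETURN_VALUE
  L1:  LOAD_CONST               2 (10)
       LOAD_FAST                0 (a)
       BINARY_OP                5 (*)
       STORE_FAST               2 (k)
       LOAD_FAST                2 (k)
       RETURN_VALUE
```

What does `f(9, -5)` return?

LOAD_FAST_LOAD_FAST a,b → push 9,-5. Stack: [9, -5]
COMPARE_OP bool(<) → 9 vs -5 = False. Stack: [False]
POP_JUMP_IF_FALSE → pop False; jump. Stack: []
LOAD_CONST → push 10. Stack: [10]
LOAD_FAST a → push 9. Stack: [10, 9]
BINARY_OP * → 10 * 9 = 90. Stack: [90]
STORE_FAST k → k=90. Stack: []
LOAD_FAST k → push 90. Stack: [90]
RETURN_VALUE → return 90.

90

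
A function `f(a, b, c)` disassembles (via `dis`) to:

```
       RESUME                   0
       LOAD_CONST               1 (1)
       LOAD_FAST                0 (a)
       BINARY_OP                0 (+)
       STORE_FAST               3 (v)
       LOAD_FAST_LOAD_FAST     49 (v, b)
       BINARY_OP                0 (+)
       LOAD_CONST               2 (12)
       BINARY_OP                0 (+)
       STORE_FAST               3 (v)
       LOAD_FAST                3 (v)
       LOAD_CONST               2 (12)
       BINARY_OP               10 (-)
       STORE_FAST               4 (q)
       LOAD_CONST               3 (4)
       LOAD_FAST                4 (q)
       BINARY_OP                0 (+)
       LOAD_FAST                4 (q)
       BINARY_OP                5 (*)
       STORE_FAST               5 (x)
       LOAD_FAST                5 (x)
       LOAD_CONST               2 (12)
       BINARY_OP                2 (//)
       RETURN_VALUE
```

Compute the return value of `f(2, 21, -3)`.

LOAD_CONST → push 1. Stack: [1]
LOAD_FAST a → push 2. Stack: [1, 2]
BINARY_OP + → 1 + 2 = 3. Stack: [3]
STORE_FAST v → v=3. Stack: []
LOAD_FAST_LOAD_FAST v,b → push 3,21. Stack: [3, 21]
BINARY_OP + → 3 + 21 = 24. Stack: [24]
LOAD_CONST → push 12. Stack: [24, 12]
BINARY_OP + → 24 + 12 = 36. Stack: [36]
STORE_FAST v → v=36. Stack: []
LOAD_FAST v → push 36. Stack: [36]
LOAD_CONST → push 12. Stack: [36, 12]
BINARY_OP - → 36 - 12 = 24. Stack: [24]
STORE_FAST q → q=24. Stack: []
LOAD_CONST → push 4. Stack: [4]
LOAD_FAST q → push 24. Stack: [4, 24]
BINARY_OP + → 4 + 24 = 28. Stack: [28]
LOAD_FAST q → push 24. Stack: [28, 24]
BINARY_OP * → 28 * 24 = 672. Stack: [672]
STORE_FAST x → x=672. Stack: []
LOAD_FAST x → push 672. Stack: [672]
LOAD_CONST → push 12. Stack: [672, 12]
BINARY_OP // → 672 // 12 = 56. Stack: [56]
RETURN_VALUE → return 56.

56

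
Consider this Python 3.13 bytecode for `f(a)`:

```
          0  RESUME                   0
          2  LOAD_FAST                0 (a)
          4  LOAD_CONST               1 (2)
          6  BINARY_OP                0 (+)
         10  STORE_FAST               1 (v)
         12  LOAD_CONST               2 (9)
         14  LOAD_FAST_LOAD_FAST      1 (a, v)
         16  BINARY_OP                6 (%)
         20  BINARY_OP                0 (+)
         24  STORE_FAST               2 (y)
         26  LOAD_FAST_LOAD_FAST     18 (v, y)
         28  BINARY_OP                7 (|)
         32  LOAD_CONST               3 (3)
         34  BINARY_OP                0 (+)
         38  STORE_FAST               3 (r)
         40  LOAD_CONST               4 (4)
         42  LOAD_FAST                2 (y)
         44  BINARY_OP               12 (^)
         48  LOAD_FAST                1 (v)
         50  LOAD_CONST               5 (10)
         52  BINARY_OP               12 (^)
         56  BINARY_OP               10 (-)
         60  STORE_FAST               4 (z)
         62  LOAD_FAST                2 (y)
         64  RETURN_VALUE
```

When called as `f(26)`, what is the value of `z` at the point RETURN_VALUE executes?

17

LOAD_FAST a → push 26. Stack: [26]
LOAD_CONST → push 2. Stack: [26, 2]
BINARY_OP + → 26 + 2 = 28. Stack: [28]
STORE_FAST v → v=28. Stack: []
LOAD_CONST → push 9. Stack: [9]
LOAD_FAST_LOAD_FAST a,v → push 26,28. Stack: [9, 26, 28]
BINARY_OP % → 26 % 28 = 26. Stack: [9, 26]
BINARY_OP + → 9 + 26 = 35. Stack: [35]
STORE_FAST y → y=35. Stack: []
LOAD_FAST_LOAD_FAST v,y → push 28,35. Stack: [28, 35]
BINARY_OP | → 28 | 35 = 63. Stack: [63]
LOAD_CONST → push 3. Stack: [63, 3]
BINARY_OP + → 63 + 3 = 66. Stack: [66]
STORE_FAST r → r=66. Stack: []
LOAD_CONST → push 4. Stack: [4]
LOAD_FAST y → push 35. Stack: [4, 35]
BINARY_OP ^ → 4 ^ 35 = 39. Stack: [39]
LOAD_FAST v → push 28. Stack: [39, 28]
LOAD_CONST → push 10. Stack: [39, 28, 10]
BINARY_OP ^ → 28 ^ 10 = 22. Stack: [39, 22]
BINARY_OP - → 39 - 22 = 17. Stack: [17]
STORE_FAST z → z=17. Stack: []
LOAD_FAST y → push 35. Stack: [35]
RETURN_VALUE → return 35.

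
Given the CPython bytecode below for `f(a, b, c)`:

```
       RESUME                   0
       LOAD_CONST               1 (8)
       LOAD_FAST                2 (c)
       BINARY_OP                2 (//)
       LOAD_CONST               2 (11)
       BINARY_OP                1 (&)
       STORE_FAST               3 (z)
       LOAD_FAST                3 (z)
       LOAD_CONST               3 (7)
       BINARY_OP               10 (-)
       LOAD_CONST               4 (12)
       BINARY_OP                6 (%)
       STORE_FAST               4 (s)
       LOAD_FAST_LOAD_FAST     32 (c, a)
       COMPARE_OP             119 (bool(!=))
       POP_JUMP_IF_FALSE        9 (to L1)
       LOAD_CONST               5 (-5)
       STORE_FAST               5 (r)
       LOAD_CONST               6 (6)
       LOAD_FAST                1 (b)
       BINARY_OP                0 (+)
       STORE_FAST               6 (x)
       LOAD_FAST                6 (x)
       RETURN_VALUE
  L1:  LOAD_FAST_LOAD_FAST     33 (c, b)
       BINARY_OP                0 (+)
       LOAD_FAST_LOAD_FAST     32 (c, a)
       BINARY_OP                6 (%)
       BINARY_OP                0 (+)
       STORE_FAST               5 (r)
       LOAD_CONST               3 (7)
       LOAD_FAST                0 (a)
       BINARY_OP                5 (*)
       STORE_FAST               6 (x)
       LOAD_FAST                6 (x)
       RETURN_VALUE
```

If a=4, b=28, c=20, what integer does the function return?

34

LOAD_CONST → push 8. Stack: [8]
LOAD_FAST c → push 20. Stack: [8, 20]
BINARY_OP // → 8 // 20 = 0. Stack: [0]
LOAD_CONST → push 11. Stack: [0, 11]
BINARY_OP & → 0 & 11 = 0. Stack: [0]
STORE_FAST z → z=0. Stack: []
LOAD_FAST z → push 0. Stack: [0]
LOAD_CONST → push 7. Stack: [0, 7]
BINARY_OP - → 0 - 7 = -7. Stack: [-7]
LOAD_CONST → push 12. Stack: [-7, 12]
BINARY_OP % → -7 % 12 = 5. Stack: [5]
STORE_FAST s → s=5. Stack: []
LOAD_FAST_LOAD_FAST c,a → push 20,4. Stack: [20, 4]
COMPARE_OP bool(!=) → 20 vs 4 = True. Stack: [True]
POP_JUMP_IF_FALSE → pop True; no jump. Stack: []
LOAD_CONST → push -5. Stack: [-5]
STORE_FAST r → r=-5. Stack: []
LOAD_CONST → push 6. Stack: [6]
LOAD_FAST b → push 28. Stack: [6, 28]
BINARY_OP + → 6 + 28 = 34. Stack: [34]
STORE_FAST x → x=34. Stack: []
LOAD_FAST x → push 34. Stack: [34]
RETURN_VALUE → return 34.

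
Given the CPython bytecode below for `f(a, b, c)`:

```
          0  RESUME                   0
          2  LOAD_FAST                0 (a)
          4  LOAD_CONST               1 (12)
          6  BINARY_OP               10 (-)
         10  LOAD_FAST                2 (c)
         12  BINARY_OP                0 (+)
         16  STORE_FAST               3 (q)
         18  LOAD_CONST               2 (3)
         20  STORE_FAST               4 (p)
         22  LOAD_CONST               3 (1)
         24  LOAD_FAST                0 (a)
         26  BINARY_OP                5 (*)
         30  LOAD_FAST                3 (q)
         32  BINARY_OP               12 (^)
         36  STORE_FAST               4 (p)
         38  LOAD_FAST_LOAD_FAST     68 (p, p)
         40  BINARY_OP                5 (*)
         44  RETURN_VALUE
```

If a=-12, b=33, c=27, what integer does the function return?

81

LOAD_FAST a → push -12. Stack: [-12]
LOAD_CONST → push 12. Stack: [-12, 12]
BINARY_OP - → -12 - 12 = -24. Stack: [-24]
LOAD_FAST c → push 27. Stack: [-24, 27]
BINARY_OP + → -24 + 27 = 3. Stack: [3]
STORE_FAST q → q=3. Stack: []
LOAD_CONST → push 3. Stack: [3]
STORE_FAST p → p=3. Stack: []
LOAD_CONST → push 1. Stack: [1]
LOAD_FAST a → push -12. Stack: [1, -12]
BINARY_OP * → 1 * -12 = -12. Stack: [-12]
LOAD_FAST q → push 3. Stack: [-12, 3]
BINARY_OP ^ → -12 ^ 3 = -9. Stack: [-9]
STORE_FAST p → p=-9. Stack: []
LOAD_FAST_LOAD_FAST p,p → push -9,-9. Stack: [-9, -9]
BINARY_OP * → -9 * -9 = 81. Stack: [81]
RETURN_VALUE → return 81.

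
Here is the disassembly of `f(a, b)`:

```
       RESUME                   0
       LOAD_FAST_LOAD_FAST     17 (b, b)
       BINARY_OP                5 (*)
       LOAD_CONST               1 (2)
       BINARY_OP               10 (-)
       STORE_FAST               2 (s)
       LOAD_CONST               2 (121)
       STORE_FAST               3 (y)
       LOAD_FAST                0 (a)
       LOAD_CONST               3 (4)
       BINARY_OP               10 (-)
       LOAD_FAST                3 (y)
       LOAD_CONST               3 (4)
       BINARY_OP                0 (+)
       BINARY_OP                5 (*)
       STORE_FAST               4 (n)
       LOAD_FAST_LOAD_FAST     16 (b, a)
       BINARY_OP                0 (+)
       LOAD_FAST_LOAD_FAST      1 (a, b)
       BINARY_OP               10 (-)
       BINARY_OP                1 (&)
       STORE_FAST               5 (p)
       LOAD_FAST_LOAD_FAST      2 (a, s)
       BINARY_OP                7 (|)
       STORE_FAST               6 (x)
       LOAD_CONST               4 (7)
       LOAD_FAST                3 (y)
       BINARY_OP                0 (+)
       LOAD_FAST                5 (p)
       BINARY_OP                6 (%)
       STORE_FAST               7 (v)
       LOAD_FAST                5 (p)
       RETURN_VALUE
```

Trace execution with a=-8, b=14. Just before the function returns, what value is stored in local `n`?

LOAD_FAST_LOAD_FAST b,b → push 14,14. Stack: [14, 14]
BINARY_OP * → 14 * 14 = 196. Stack: [196]
LOAD_CONST → push 2. Stack: [196, 2]
BINARY_OP - → 196 - 2 = 194. Stack: [194]
STORE_FAST s → s=194. Stack: []
LOAD_CONST → push 121. Stack: [121]
STORE_FAST y → y=121. Stack: []
LOAD_FAST a → push -8. Stack: [-8]
LOAD_CONST → push 4. Stack: [-8, 4]
BINARY_OP - → -8 - 4 = -12. Stack: [-12]
LOAD_FAST y → push 121. Stack: [-12, 121]
LOAD_CONST → push 4. Stack: [-12, 121, 4]
BINARY_OP + → 121 + 4 = 125. Stack: [-12, 125]
BINARY_OP * → -12 * 125 = -1500. Stack: [-1500]
STORE_FAST n → n=-1500. Stack: []
LOAD_FAST_LOAD_FAST b,a → push 14,-8. Stack: [14, -8]
BINARY_OP + → 14 + -8 = 6. Stack: [6]
LOAD_FAST_LOAD_FAST a,b → push -8,14. Stack: [6, -8, 14]
BINARY_OP - → -8 - 14 = -22. Stack: [6, -22]
BINARY_OP & → 6 & -22 = 2. Stack: [2]
STORE_FAST p → p=2. Stack: []
LOAD_FAST_LOAD_FAST a,s → push -8,194. Stack: [-8, 194]
BINARY_OP | → -8 | 194 = -6. Stack: [-6]
STORE_FAST x → x=-6. Stack: []
LOAD_CONST → push 7. Stack: [7]
LOAD_FAST y → push 121. Stack: [7, 121]
BINARY_OP + → 7 + 121 = 128. Stack: [128]
LOAD_FAST p → push 2. Stack: [128, 2]
BINARY_OP % → 128 % 2 = 0. Stack: [0]
STORE_FAST v → v=0. Stack: []
LOAD_FAST p → push 2. Stack: [2]
RETURN_VALUE → return 2.

-1500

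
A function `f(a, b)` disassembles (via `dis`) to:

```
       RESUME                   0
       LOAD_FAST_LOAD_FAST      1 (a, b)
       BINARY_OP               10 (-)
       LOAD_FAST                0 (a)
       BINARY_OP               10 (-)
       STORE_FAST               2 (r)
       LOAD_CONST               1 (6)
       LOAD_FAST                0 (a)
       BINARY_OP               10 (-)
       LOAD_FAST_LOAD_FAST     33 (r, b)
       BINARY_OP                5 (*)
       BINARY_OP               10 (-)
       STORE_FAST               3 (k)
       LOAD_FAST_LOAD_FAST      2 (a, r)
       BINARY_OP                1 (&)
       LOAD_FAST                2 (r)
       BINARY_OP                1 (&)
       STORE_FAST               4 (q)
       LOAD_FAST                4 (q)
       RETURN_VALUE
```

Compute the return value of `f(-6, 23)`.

LOAD_FAST_LOAD_FAST a,b → push -6,23. Stack: [-6, 23]
BINARY_OP - → -6 - 23 = -29. Stack: [-29]
LOAD_FAST a → push -6. Stack: [-29, -6]
BINARY_OP - → -29 - -6 = -23. Stack: [-23]
STORE_FAST r → r=-23. Stack: []
LOAD_CONST → push 6. Stack: [6]
LOAD_FAST a → push -6. Stack: [6, -6]
BINARY_OP - → 6 - -6 = 12. Stack: [12]
LOAD_FAST_LOAD_FAST r,b → push -23,23. Stack: [12, -23, 23]
BINARY_OP * → -23 * 23 = -529. Stack: [12, -529]
BINARY_OP - → 12 - -529 = 541. Stack: [541]
STORE_FAST k → k=541. Stack: []
LOAD_FAST_LOAD_FAST a,r → push -6,-23. Stack: [-6, -23]
BINARY_OP & → -6 & -23 = -24. Stack: [-24]
LOAD_FAST r → push -23. Stack: [-24, -23]
BINARY_OP & → -24 & -23 = -24. Stack: [-24]
STORE_FAST q → q=-24. Stack: []
LOAD_FAST q → push -24. Stack: [-24]
RETURN_VALUE → return -24.

-24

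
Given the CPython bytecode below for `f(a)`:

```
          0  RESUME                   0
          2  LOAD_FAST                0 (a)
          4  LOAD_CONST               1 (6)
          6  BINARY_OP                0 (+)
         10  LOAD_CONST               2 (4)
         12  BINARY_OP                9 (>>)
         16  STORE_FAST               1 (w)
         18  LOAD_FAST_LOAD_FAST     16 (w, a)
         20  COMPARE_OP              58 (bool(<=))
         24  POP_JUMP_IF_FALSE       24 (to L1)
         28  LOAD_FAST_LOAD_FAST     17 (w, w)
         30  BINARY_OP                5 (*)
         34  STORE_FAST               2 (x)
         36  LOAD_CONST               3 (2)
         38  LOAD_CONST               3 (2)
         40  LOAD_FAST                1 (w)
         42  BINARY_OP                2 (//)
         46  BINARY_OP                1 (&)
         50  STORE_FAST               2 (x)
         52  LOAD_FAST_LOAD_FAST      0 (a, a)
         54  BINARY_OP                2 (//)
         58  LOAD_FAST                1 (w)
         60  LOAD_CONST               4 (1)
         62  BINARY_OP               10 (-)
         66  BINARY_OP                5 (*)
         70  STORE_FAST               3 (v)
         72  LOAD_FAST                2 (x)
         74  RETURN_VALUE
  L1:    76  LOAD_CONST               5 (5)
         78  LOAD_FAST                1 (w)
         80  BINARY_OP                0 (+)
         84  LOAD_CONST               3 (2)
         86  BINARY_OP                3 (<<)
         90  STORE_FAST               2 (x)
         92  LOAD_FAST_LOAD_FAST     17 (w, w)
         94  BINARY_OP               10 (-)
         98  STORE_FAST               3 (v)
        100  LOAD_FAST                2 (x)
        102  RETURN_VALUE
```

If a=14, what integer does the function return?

2

LOAD_FAST a → push 14. Stack: [14]
LOAD_CONST → push 6. Stack: [14, 6]
BINARY_OP + → 14 + 6 = 20. Stack: [20]
LOAD_CONST → push 4. Stack: [20, 4]
BINARY_OP >> → 20 >> 4 = 1. Stack: [1]
STORE_FAST w → w=1. Stack: []
LOAD_FAST_LOAD_FAST w,a → push 1,14. Stack: [1, 14]
COMPARE_OP bool(<=) → 1 vs 14 = True. Stack: [True]
POP_JUMP_IF_FALSE → pop True; no jump. Stack: []
LOAD_FAST_LOAD_FAST w,w → push 1,1. Stack: [1, 1]
BINARY_OP * → 1 * 1 = 1. Stack: [1]
STORE_FAST x → x=1. Stack: []
LOAD_CONST → push 2. Stack: [2]
LOAD_CONST → push 2. Stack: [2, 2]
LOAD_FAST w → push 1. Stack: [2, 2, 1]
BINARY_OP // → 2 // 1 = 2. Stack: [2, 2]
BINARY_OP & → 2 & 2 = 2. Stack: [2]
STORE_FAST x → x=2. Stack: []
LOAD_FAST_LOAD_FAST a,a → push 14,14. Stack: [14, 14]
BINARY_OP // → 14 // 14 = 1. Stack: [1]
LOAD_FAST w → push 1. Stack: [1, 1]
LOAD_CONST → push 1. Stack: [1, 1, 1]
BINARY_OP - → 1 - 1 = 0. Stack: [1, 0]
BINARY_OP * → 1 * 0 = 0. Stack: [0]
STORE_FAST v → v=0. Stack: []
LOAD_FAST x → push 2. Stack: [2]
RETURN_VALUE → return 2.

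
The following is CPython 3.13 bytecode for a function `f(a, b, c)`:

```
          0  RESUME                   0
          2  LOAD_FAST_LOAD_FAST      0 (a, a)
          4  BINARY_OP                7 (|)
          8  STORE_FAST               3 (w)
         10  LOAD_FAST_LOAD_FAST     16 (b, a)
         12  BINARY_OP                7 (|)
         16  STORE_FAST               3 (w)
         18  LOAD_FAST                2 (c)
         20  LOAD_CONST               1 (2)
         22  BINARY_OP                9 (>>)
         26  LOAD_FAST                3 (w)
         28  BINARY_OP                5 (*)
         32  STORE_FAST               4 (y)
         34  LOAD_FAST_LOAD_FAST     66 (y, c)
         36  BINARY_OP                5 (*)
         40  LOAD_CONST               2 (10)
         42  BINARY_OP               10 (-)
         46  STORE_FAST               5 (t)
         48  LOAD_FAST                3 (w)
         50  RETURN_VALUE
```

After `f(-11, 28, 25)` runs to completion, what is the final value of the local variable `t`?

LOAD_FAST_LOAD_FAST a,a → push -11,-11. Stack: [-11, -11]
BINARY_OP | → -11 | -11 = -11. Stack: [-11]
STORE_FAST w → w=-11. Stack: []
LOAD_FAST_LOAD_FAST b,a → push 28,-11. Stack: [28, -11]
BINARY_OP | → 28 | -11 = -3. Stack: [-3]
STORE_FAST w → w=-3. Stack: []
LOAD_FAST c → push 25. Stack: [25]
LOAD_CONST → push 2. Stack: [25, 2]
BINARY_OP >> → 25 >> 2 = 6. Stack: [6]
LOAD_FAST w → push -3. Stack: [6, -3]
BINARY_OP * → 6 * -3 = -18. Stack: [-18]
STORE_FAST y → y=-18. Stack: []
LOAD_FAST_LOAD_FAST y,c → push -18,25. Stack: [-18, 25]
BINARY_OP * → -18 * 25 = -450. Stack: [-450]
LOAD_CONST → push 10. Stack: [-450, 10]
BINARY_OP - → -450 - 10 = -460. Stack: [-460]
STORE_FAST t → t=-460. Stack: []
LOAD_FAST w → push -3. Stack: [-3]
RETURN_VALUE → return -3.

-460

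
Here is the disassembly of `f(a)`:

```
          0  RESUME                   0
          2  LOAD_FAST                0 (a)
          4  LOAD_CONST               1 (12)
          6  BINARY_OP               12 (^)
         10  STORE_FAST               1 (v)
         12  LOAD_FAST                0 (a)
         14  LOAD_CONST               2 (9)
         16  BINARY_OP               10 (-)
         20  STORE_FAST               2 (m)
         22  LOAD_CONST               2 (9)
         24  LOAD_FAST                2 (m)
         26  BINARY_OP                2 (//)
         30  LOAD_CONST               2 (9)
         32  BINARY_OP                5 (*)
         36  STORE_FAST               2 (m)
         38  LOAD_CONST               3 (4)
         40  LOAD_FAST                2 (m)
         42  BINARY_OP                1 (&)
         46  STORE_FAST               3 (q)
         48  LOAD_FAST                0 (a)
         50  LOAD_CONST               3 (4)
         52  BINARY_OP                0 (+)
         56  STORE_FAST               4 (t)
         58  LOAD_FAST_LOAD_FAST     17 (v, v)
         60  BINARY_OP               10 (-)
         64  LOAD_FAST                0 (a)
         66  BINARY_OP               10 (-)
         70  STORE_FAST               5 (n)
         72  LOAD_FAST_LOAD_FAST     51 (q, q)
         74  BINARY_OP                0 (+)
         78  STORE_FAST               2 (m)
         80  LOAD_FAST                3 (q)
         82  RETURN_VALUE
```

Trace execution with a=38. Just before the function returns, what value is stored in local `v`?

LOAD_FAST a → push 38. Stack: [38]
LOAD_CONST → push 12. Stack: [38, 12]
BINARY_OP ^ → 38 ^ 12 = 42. Stack: [42]
STORE_FAST v → v=42. Stack: []
LOAD_FAST a → push 38. Stack: [38]
LOAD_CONST → push 9. Stack: [38, 9]
BINARY_OP - → 38 - 9 = 29. Stack: [29]
STORE_FAST m → m=29. Stack: []
LOAD_CONST → push 9. Stack: [9]
LOAD_FAST m → push 29. Stack: [9, 29]
BINARY_OP // → 9 // 29 = 0. Stack: [0]
LOAD_CONST → push 9. Stack: [0, 9]
BINARY_OP * → 0 * 9 = 0. Stack: [0]
STORE_FAST m → m=0. Stack: []
LOAD_CONST → push 4. Stack: [4]
LOAD_FAST m → push 0. Stack: [4, 0]
BINARY_OP & → 4 & 0 = 0. Stack: [0]
STORE_FAST q → q=0. Stack: []
LOAD_FAST a → push 38. Stack: [38]
LOAD_CONST → push 4. Stack: [38, 4]
BINARY_OP + → 38 + 4 = 42. Stack: [42]
STORE_FAST t → t=42. Stack: []
LOAD_FAST_LOAD_FAST v,v → push 42,42. Stack: [42, 42]
BINARY_OP - → 42 - 42 = 0. Stack: [0]
LOAD_FAST a → push 38. Stack: [0, 38]
BINARY_OP - → 0 - 38 = -38. Stack: [-38]
STORE_FAST n → n=-38. Stack: []
LOAD_FAST_LOAD_FAST q,q → push 0,0. Stack: [0, 0]
BINARY_OP + → 0 + 0 = 0. Stack: [0]
STORE_FAST m → m=0. Stack: []
LOAD_FAST q → push 0. Stack: [0]
RETURN_VALUE → return 0.

42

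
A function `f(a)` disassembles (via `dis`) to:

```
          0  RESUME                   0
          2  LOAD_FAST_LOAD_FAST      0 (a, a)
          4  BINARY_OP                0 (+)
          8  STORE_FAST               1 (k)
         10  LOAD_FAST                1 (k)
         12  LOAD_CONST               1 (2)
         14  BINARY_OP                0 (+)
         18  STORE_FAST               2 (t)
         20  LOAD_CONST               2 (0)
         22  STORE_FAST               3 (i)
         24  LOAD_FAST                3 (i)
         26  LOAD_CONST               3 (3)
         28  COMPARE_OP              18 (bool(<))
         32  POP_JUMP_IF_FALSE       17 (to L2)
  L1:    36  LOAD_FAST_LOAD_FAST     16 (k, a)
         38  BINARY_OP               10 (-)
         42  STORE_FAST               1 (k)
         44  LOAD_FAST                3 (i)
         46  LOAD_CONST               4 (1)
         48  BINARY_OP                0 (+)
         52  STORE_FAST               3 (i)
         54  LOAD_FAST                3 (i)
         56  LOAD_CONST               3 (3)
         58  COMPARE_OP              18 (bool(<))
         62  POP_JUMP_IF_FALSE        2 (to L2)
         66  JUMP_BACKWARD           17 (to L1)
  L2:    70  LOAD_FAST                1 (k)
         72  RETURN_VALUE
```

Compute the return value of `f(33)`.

LOAD_FAST_LOAD_FAST a,a → push 33,33. Stack: [33, 33]
BINARY_OP + → 33 + 33 = 66. Stack: [66]
STORE_FAST k → k=66. Stack: []
LOAD_FAST k → push 66. Stack: [66]
LOAD_CONST → push 2. Stack: [66, 2]
BINARY_OP + → 66 + 2 = 68. Stack: [68]
STORE_FAST t → t=68. Stack: []
LOAD_CONST → push 0. Stack: [0]
STORE_FAST i → i=0. Stack: []
LOAD_FAST i → push 0. Stack: [0]
LOAD_CONST → push 3. Stack: [0, 3]
COMPARE_OP bool(<) → 0 vs 3 = True. Stack: [True]
POP_JUMP_IF_FALSE → pop True; no jump. Stack: []
LOAD_FAST_LOAD_FAST k,a → push 66,33. Stack: [66, 33]
BINARY_OP - → 66 - 33 = 33. Stack: [33]
STORE_FAST k → k=33. Stack: []
LOAD_FAST i → push 0. Stack: [0]
LOAD_CONST → push 1. Stack: [0, 1]
BINARY_OP + → 0 + 1 = 1. Stack: [1]
STORE_FAST i → i=1. Stack: []
LOAD_FAST i → push 1. Stack: [1]
LOAD_CONST → push 3. Stack: [1, 3]
COMPARE_OP bool(<) → 1 vs 3 = True. Stack: [True]
POP_JUMP_IF_FALSE → pop True; no jump. Stack: []
LOAD_FAST_LOAD_FAST k,a → push 33,33. Stack: [33, 33]
BINARY_OP - → 33 - 33 = 0. Stack: [0]
STORE_FAST k → k=0. Stack: []
LOAD_FAST i → push 1. Stack: [1]
LOAD_CONST → push 1. Stack: [1, 1]
BINARY_OP + → 1 + 1 = 2. Stack: [2]
STORE_FAST i → i=2. Stack: []
LOAD_FAST i → push 2. Stack: [2]
LOAD_CONST → push 3. Stack: [2, 3]
COMPARE_OP bool(<) → 2 vs 3 = True. Stack: [True]
POP_JUMP_IF_FALSE → pop True; no jump. Stack: []
LOAD_FAST_LOAD_FAST k,a → push 0,33. Stack: [0, 33]
BINARY_OP - → 0 - 33 = -33. Stack: [-33]
STORE_FAST k → k=-33. Stack: []
LOAD_FAST i → push 2. Stack: [2]
LOAD_CONST → push 1. Stack: [2, 1]
BINARY_OP + → 2 + 1 = 3. Stack: [3]
STORE_FAST i → i=3. Stack: []
LOAD_FAST i → push 3. Stack: [3]
LOAD_CONST → push 3. Stack: [3, 3]
COMPARE_OP bool(<) → 3 vs 3 = False. Stack: [False]
POP_JUMP_IF_FALSE → pop False; jump. Stack: []
LOAD_FAST k → push -33. Stack: [-33]
RETURN_VALUE → return -33.

-33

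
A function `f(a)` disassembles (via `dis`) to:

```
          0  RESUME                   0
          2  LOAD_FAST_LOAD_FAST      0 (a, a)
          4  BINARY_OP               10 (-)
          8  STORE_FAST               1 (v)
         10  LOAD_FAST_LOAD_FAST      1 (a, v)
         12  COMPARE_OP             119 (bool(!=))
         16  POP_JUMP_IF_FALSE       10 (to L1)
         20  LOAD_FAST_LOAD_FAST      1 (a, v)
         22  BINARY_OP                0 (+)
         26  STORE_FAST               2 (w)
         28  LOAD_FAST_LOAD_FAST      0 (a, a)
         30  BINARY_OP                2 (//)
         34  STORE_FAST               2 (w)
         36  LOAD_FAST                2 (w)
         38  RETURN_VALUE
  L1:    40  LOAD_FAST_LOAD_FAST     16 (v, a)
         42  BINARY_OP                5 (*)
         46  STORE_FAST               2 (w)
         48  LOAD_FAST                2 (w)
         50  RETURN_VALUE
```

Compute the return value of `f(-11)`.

1

LOAD_FAST_LOAD_FAST a,a → push -11,-11. Stack: [-11, -11]
BINARY_OP - → -11 - -11 = 0. Stack: [0]
STORE_FAST v → v=0. Stack: []
LOAD_FAST_LOAD_FAST a,v → push -11,0. Stack: [-11, 0]
COMPARE_OP bool(!=) → -11 vs 0 = True. Stack: [True]
POP_JUMP_IF_FALSE → pop True; no jump. Stack: []
LOAD_FAST_LOAD_FAST a,v → push -11,0. Stack: [-11, 0]
BINARY_OP + → -11 + 0 = -11. Stack: [-11]
STORE_FAST w → w=-11. Stack: []
LOAD_FAST_LOAD_FAST a,a → push -11,-11. Stack: [-11, -11]
BINARY_OP // → -11 // -11 = 1. Stack: [1]
STORE_FAST w → w=1. Stack: []
LOAD_FAST w → push 1. Stack: [1]
RETURN_VALUE → return 1.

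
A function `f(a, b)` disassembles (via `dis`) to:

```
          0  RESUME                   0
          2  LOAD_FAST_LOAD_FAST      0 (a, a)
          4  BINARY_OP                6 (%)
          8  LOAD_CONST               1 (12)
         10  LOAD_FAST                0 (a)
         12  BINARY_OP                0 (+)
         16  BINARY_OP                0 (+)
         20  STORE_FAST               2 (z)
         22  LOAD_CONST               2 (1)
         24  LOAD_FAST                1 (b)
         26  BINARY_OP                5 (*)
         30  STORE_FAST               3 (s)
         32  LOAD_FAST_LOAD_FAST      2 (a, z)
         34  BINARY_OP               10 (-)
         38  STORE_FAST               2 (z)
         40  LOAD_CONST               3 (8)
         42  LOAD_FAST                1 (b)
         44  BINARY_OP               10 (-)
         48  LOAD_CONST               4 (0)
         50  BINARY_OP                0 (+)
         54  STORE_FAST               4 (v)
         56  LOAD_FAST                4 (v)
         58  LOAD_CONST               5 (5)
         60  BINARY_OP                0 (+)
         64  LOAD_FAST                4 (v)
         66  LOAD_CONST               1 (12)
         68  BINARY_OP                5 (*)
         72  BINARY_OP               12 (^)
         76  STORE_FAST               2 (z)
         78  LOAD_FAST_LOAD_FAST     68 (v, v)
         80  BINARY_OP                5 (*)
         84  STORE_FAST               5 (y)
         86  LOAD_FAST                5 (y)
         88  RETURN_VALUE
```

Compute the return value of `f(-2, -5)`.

LOAD_FAST_LOAD_FAST a,a → push -2,-2. Stack: [-2, -2]
BINARY_OP % → -2 % -2 = 0. Stack: [0]
LOAD_CONST → push 12. Stack: [0, 12]
LOAD_FAST a → push -2. Stack: [0, 12, -2]
BINARY_OP + → 12 + -2 = 10. Stack: [0, 10]
BINARY_OP + → 0 + 10 = 10. Stack: [10]
STORE_FAST z → z=10. Stack: []
LOAD_CONST → push 1. Stack: [1]
LOAD_FAST b → push -5. Stack: [1, -5]
BINARY_OP * → 1 * -5 = -5. Stack: [-5]
STORE_FAST s → s=-5. Stack: []
LOAD_FAST_LOAD_FAST a,z → push -2,10. Stack: [-2, 10]
BINARY_OP - → -2 - 10 = -12. Stack: [-12]
STORE_FAST z → z=-12. Stack: []
LOAD_CONST → push 8. Stack: [8]
LOAD_FAST b → push -5. Stack: [8, -5]
BINARY_OP - → 8 - -5 = 13. Stack: [13]
LOAD_CONST → push 0. Stack: [13, 0]
BINARY_OP + → 13 + 0 = 13. Stack: [13]
STORE_FAST v → v=13. Stack: []
LOAD_FAST v → push 13. Stack: [13]
LOAD_CONST → push 5. Stack: [13, 5]
BINARY_OP + → 13 + 5 = 18. Stack: [18]
LOAD_FAST v → push 13. Stack: [18, 13]
LOAD_CONST → push 12. Stack: [18, 13, 12]
BINARY_OP * → 13 * 12 = 156. Stack: [18, 156]
BINARY_OP ^ → 18 ^ 156 = 142. Stack: [142]
STORE_FAST z → z=142. Stack: []
LOAD_FAST_LOAD_FAST v,v → push 13,13. Stack: [13, 13]
BINARY_OP * → 13 * 13 = 169. Stack: [169]
STORE_FAST y → y=169. Stack: []
LOAD_FAST y → push 169. Stack: [169]
RETURN_VALUE → return 169.

169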